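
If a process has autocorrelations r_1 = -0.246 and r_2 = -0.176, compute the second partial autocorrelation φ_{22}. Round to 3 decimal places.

φ_{22} = (r_2 − r_1²) / (1 − r_1²)
r_1² = (-0.246)² = 0.060516
Numerator = -0.176 − 0.0605 = -0.2365; denominator = 1 − 0.0605 = 0.9395
φ_{22} = -0.2365 / 0.9395 = -0.252

-0.252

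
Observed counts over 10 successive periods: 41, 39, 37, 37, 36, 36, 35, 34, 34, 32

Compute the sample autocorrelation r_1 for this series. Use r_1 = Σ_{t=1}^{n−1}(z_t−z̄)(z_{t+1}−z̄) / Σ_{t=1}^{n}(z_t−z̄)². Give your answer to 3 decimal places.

0.542

Mean z̄ = (41 + 39 + 37 + 37 + 36 + 36 + 35 + 34 + 34 + 32)/10 = 36.1000
Numerator Σ_{t=1}^{9}(z_t−z̄)(z_{t+1}−z̄) = 32.9900
Denominator Σ(z_t−z̄)² = 60.9000
r_1 = 32.9900 / 60.9000 = 0.542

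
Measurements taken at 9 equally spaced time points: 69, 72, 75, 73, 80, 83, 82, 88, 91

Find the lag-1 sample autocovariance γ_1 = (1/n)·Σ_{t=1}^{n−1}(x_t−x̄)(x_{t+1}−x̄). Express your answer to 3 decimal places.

29.661

Mean x̄ = (69 + 72 + 75 + 73 + 80 + 83 + 82 + 88 + 91)/9 = 79.2222
Σ_{t=1}^{8}(x_t−x̄)(x_{t+1}−x̄) = 266.9506
γ_1 = 266.9506 / 9 = 29.661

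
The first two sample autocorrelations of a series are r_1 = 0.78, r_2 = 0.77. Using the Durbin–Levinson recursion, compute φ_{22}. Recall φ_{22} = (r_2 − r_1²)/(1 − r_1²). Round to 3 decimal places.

0.413

φ_{22} = (r_2 − r_1²) / (1 − r_1²)
r_1² = (0.78)² = 0.6084
Numerator = 0.77 − 0.6084 = 0.1616; denominator = 1 − 0.6084 = 0.3916
φ_{22} = 0.1616 / 0.3916 = 0.413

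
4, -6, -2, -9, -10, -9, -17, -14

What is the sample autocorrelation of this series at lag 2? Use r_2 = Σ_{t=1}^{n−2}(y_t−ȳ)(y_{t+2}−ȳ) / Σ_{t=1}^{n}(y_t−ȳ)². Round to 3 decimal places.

0.270

Mean ȳ = (4 − 6 − 2 − 9 − 10 − 9 − 17 − 14)/8 = -7.8750
Deviations from mean: 11.8750, 1.8750, 5.8750, -1.1250, -2.1250, -1.1250, -9.1250, -6.1250
Σ(y_t−ȳ)(y_{t+2}−ȳ) = (69.7656) + (-2.1094) + (-12.4844) + (1.2656) + (19.3906) + (6.8906) = 82.7188
Denominator Σ(y_t−ȳ)² = 306.8750
r_2 = 82.7188 / 306.8750 = 0.270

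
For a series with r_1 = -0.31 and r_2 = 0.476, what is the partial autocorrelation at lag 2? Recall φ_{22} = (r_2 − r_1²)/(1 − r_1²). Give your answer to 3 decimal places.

0.420

φ_{22} = (r_2 − r_1²) / (1 − r_1²)
r_1² = (-0.31)² = 0.0961
Numerator = 0.476 − 0.0961 = 0.3799; denominator = 1 − 0.0961 = 0.9039
φ_{22} = 0.3799 / 0.9039 = 0.420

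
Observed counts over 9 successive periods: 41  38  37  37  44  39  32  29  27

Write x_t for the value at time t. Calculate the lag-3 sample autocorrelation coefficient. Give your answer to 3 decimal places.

-0.252

Mean x̄ = (41 + 38 + 37 + 37 + 44 + 39 + 32 + 29 + 27)/9 = 36.0000
Numerator Σ_{t=1}^{6}(x_t−x̄)(x_{t+3}−x̄) = -63.0000
Denominator Σ(x_t−x̄)² = 250.0000
r_3 = -63.0000 / 250.0000 = -0.252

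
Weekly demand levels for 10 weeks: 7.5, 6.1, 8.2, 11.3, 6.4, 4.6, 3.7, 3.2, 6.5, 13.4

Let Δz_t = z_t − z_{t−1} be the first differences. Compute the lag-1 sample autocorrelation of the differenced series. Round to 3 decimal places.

First differences Δz: -1.4, 2.1, 3.1, -4.9, -1.8, -0.9, -0.5, 3.3, 6.9
Mean of differences = 0.6556
Numerator Σ(Δz_t−Δz̄)(Δz_{t+1}−Δz̄) = 19.6980
Denominator Σ(Δz_t−Δz̄)² = 98.9222
r_1(Δz) = 19.6980 / 98.9222 = 0.199

0.199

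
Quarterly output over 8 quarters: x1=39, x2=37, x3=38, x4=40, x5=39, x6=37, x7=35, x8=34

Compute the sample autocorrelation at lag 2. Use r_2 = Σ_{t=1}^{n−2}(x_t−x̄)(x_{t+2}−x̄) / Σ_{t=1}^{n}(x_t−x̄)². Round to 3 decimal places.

-0.085

Mean x̄ = (39 + 37 + 38 + 40 + 39 + 37 + 35 + 34)/8 = 37.3750
Deviations from mean: 1.6250, -0.3750, 0.6250, 2.6250, 1.6250, -0.3750, -2.3750, -3.3750
Σ(x_t−x̄)(x_{t+2}−x̄) = (1.0156) + (-0.9844) + (1.0156) + (-0.9844) + (-3.8594) + (1.2656) = -2.5313
Denominator Σ(x_t−x̄)² = 29.8750
r_2 = -2.5313 / 29.8750 = -0.085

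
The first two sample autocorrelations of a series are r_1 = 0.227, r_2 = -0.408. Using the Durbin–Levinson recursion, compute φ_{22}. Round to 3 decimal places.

φ_{22} = (r_2 − r_1²) / (1 − r_1²)
r_1² = (0.227)² = 0.051529
Numerator = -0.408 − 0.0515 = -0.4595; denominator = 1 − 0.0515 = 0.9485
φ_{22} = -0.4595 / 0.9485 = -0.484

-0.484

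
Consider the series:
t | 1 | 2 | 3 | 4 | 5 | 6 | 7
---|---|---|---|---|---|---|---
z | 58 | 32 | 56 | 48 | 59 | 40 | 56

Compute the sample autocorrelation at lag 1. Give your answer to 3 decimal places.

Mean z̄ = (58 + 32 + 56 + 48 + 59 + 40 + 56)/7 = 49.8571
Deviations from mean: 8.1429, -17.8571, 6.1429, -1.8571, 9.1429, -9.8571, 6.1429
Numerator Σ_{t=1}^{6}(z_t−z̄)(z_{t+1}−z̄) = -434.1633
Denominator Σ(z_t−z̄)² = 644.8571
r_1 = -434.1633 / 644.8571 = -0.673

-0.673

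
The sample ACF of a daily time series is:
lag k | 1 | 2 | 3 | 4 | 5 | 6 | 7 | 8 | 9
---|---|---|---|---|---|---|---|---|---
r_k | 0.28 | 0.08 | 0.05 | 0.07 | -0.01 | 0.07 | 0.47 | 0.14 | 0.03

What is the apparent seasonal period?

The largest autocorrelation is r_7 = 0.47; the remaining lags stay at or below 0.28. The elevated value at lag 1 (0.28), dropping to 0.08 at lag 2, reflects decaying short-term dependence rather than seasonality.
The dominant spike at lag 7 indicates a seasonal period of 7.

7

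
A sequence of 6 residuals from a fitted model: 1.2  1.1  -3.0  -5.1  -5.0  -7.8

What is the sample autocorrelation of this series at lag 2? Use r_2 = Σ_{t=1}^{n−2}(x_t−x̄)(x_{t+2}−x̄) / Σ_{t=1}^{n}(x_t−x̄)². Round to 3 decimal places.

Mean x̄ = (1.2 + 1.1 − 3.0 − 5.1 − 5.0 − 7.8)/6 = -3.1000
Σ(x_t−x̄)(x_{t+2}−x̄) = (0.4300) + (-8.4000) + (-0.1900) + (9.4000) = 1.2400
Denominator Σ(x_t−x̄)² = 65.8400
r_2 = 1.2400 / 65.8400 = 0.019

0.019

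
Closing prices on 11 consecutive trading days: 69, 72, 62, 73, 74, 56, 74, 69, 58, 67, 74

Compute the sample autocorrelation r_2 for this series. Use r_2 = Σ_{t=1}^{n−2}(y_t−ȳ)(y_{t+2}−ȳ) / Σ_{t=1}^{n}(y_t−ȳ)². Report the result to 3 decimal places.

-0.414

Mean ȳ = (69 + 72 + 62 + 73 + 74 + 56 + 74 + 69 + 58 + 67 + 74)/11 = 68.0000
Numerator Σ_{t=1}^{9}(y_t−ȳ)(y_{t+2}−ȳ) = -179.0000
Denominator Σ(y_t−ȳ)² = 432.0000
r_2 = -179.0000 / 432.0000 = -0.414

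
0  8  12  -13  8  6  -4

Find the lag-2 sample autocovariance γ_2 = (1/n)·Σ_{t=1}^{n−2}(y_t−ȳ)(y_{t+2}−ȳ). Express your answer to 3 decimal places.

Mean ȳ = (0 + 8 + 12 − 13 + 8 + 6 − 4)/7 = 2.4286
Σ_{t=1}^{5}(y_t−ȳ)(y_{t+2}−ȳ) = -146.7959
γ_2 = -146.7959 / 7 = -20.971

-20.971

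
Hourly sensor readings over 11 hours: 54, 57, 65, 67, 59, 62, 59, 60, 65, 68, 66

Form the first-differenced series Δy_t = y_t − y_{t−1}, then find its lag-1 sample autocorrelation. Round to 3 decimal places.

-0.069

First differences Δy: 3, 8, 2, -8, 3, -3, 1, 5, 3, -2
Mean of differences = 1.2000
Numerator Σ(Δy_t−Δȳ)(Δy_{t+1}−Δȳ) = -12.6400
Denominator Σ(Δy_t−Δȳ)² = 183.6000
r_1(Δy) = -12.6400 / 183.6000 = -0.069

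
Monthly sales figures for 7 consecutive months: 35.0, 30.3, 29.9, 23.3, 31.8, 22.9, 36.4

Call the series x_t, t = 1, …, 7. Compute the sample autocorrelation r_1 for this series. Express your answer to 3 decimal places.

-0.418

Mean x̄ = (35.0 + 30.3 + 29.9 + 23.3 + 31.8 + 22.9 + 36.4)/7 = 29.9429
Deviations from mean: 5.0571, 0.3571, -0.0429, -6.6429, 1.8571, -7.0429, 6.4571
Σ(x_t−x̄)(x_{t+1}−x̄) = (1.8061) + (-0.0153) + (0.2847) + (-12.3367) + (-13.0796) + (-45.4767) = -68.8176
Denominator Σ(x_t−x̄)² = 164.5771
r_1 = -68.8176 / 164.5771 = -0.418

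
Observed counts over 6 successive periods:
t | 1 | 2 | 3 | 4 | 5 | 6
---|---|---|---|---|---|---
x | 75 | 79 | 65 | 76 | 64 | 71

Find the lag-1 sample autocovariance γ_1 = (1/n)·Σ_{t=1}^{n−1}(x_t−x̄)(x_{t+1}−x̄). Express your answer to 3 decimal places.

Mean x̄ = (75 + 79 + 65 + 76 + 64 + 71)/6 = 71.6667
Σ_{t=1}^{5}(x_t−x̄)(x_{t+1}−x̄) = -81.4444
γ_1 = -81.4444 / 6 = -13.574

-13.574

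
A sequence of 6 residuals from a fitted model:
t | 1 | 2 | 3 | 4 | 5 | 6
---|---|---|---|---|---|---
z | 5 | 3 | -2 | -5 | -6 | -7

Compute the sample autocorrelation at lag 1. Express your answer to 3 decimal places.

Mean z̄ = (5 + 3 − 2 − 5 − 6 − 7)/6 = -2.0000
Deviations from mean: 7.0000, 5.0000, 0.0000, -3.0000, -4.0000, -5.0000
Numerator Σ_{t=1}^{5}(z_t−z̄)(z_{t+1}−z̄) = 67.0000
Denominator Σ(z_t−z̄)² = 124.0000
r_1 = 67.0000 / 124.0000 = 0.540

0.540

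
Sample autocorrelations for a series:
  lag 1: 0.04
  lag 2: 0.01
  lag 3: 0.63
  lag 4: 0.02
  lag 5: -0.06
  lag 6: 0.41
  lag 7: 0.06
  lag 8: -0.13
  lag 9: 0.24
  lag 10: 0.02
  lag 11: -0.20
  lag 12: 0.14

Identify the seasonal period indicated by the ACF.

3

The largest autocorrelation is r_3 = 0.63, with weaker echoes at lags 6 (0.41) and 9 (0.24); the remaining lags stay at or below 0.14.
The dominant spike at lag 3 indicates a seasonal period of 3.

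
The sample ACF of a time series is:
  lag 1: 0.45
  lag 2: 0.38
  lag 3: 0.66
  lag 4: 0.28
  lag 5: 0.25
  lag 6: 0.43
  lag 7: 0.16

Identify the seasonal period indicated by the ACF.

3

The largest autocorrelation is r_3 = 0.66; the remaining lags stay at or below 0.45. The elevated value at lag 1 (0.45), dropping to 0.38 at lag 2, reflects decaying short-term dependence rather than seasonality.
The dominant spike at lag 3 indicates a seasonal period of 3.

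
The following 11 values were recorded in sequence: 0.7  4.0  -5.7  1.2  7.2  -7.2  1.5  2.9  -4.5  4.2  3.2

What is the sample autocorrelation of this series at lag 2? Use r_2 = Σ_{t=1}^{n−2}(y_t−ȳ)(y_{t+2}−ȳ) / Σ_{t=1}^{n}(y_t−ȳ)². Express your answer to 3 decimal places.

Mean ȳ = (0.7 + 4.0 − 5.7 + 1.2 + 7.2 − 7.2 + 1.5 + 2.9 − 4.5 + 4.2 + 3.2)/11 = 0.6818
Numerator Σ_{t=1}^{9}(y_t−ȳ)(y_{t+2}−ȳ) = -65.7134
Denominator Σ(y_t−ȳ)² = 207.7764
r_2 = -65.7134 / 207.7764 = -0.316

-0.316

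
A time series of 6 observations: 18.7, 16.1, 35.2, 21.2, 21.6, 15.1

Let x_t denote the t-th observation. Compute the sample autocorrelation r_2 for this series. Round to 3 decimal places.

-0.117

Mean x̄ = (18.7 + 16.1 + 35.2 + 21.2 + 21.6 + 15.1)/6 = 21.3167
Deviations from mean: -2.6167, -5.2167, 13.8833, -0.1167, 0.2833, -6.2167
Σ(x_t−x̄)(x_{t+2}−x̄) = (-36.3281) + (0.6086) + (3.9336) + (0.7253) = -31.0606
Denominator Σ(x_t−x̄)² = 265.5483
r_2 = -31.0606 / 265.5483 = -0.117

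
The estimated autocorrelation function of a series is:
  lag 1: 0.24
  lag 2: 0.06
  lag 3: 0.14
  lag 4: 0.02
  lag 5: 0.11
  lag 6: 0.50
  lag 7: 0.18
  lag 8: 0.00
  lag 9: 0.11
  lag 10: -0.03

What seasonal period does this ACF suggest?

The largest autocorrelation is r_6 = 0.50; the remaining lags stay at or below 0.24. The elevated value at lag 1 (0.24), dropping to 0.06 at lag 2, reflects decaying short-term dependence rather than seasonality.
The dominant spike at lag 6 indicates a seasonal period of 6.

6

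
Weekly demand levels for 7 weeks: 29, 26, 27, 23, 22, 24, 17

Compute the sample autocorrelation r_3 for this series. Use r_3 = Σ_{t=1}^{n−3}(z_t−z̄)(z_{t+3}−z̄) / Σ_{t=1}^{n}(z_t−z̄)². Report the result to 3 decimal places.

-0.022

Mean z̄ = (29 + 26 + 27 + 23 + 22 + 24 + 17)/7 = 24.0000
Deviations from mean: 5.0000, 2.0000, 3.0000, -1.0000, -2.0000, 0.0000, -7.0000
Numerator Σ_{t=1}^{4}(z_t−z̄)(z_{t+3}−z̄) = -2.0000
Denominator Σ(z_t−z̄)² = 92.0000
r_3 = -2.0000 / 92.0000 = -0.022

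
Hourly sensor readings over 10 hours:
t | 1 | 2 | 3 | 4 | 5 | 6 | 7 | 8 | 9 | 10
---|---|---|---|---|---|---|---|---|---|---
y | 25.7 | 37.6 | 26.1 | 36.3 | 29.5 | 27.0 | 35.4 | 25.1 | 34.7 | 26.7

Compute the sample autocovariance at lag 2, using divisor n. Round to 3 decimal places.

10.116

Mean ȳ = (25.7 + 37.6 + 26.1 + 36.3 + 29.5 + 27.0 + 35.4 + 25.1 + 34.7 + 26.7)/10 = 30.4100
Σ_{t=1}^{8}(y_t−ȳ)(y_{t+2}−ȳ) = 101.1598
γ_2 = 101.1598 / 10 = 10.116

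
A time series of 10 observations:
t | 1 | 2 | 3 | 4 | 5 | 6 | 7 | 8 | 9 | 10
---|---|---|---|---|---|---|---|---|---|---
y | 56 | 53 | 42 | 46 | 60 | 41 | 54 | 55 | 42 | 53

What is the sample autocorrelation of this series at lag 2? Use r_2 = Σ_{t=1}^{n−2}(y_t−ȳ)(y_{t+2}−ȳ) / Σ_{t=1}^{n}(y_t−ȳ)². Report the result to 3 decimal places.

-0.300

Mean ȳ = (56 + 53 + 42 + 46 + 60 + 41 + 54 + 55 + 42 + 53)/10 = 50.2000
Numerator Σ_{t=1}^{8}(y_t−ȳ)(y_{t+2}−ȳ) = -125.6800
Denominator Σ(y_t−ȳ)² = 419.6000
r_2 = -125.6800 / 419.6000 = -0.300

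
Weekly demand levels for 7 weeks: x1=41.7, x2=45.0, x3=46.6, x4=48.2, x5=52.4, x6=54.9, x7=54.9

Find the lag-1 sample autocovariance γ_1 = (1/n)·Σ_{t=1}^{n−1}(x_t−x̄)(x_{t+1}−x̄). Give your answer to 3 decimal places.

Mean x̄ = (41.7 + 45.0 + 46.6 + 48.2 + 52.4 + 54.9 + 54.9)/7 = 49.1000
Σ_{t=1}^{6}(x_t−x̄)(x_{t+1}−x̄) = 92.6500
γ_1 = 92.6500 / 7 = 13.236

13.236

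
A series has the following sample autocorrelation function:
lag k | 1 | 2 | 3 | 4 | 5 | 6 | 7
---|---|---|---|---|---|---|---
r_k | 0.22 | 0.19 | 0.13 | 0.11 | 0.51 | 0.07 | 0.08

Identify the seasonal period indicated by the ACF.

The largest autocorrelation is r_5 = 0.51; the remaining lags stay at or below 0.22. The elevated value at lag 1 (0.22), dropping to 0.19 at lag 2, reflects decaying short-term dependence rather than seasonality.
The dominant spike at lag 5 indicates a seasonal period of 5.

5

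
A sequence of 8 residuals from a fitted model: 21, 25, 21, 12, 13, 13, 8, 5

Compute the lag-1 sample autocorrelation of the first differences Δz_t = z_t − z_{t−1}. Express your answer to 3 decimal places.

First differences Δz: 4, -4, -9, 1, 0, -5, -3
Mean of differences = -2.2857
Numerator Σ(Δz_t−Δz̄)(Δz_{t+1}−Δz̄) = -18.0816
Denominator Σ(Δz_t−Δz̄)² = 111.4286
r_1(Δz) = -18.0816 / 111.4286 = -0.162

-0.162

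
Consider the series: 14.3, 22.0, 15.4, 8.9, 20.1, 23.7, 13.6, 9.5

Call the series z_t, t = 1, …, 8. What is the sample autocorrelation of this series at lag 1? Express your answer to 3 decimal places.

-0.044

Mean z̄ = (14.3 + 22.0 + 15.4 + 8.9 + 20.1 + 23.7 + 13.6 + 9.5)/8 = 15.9375
Deviations from mean: -1.6375, 6.0625, -0.5375, -7.0375, 4.1625, 7.7625, -2.3375, -6.4375
Σ(z_t−z̄)(z_{t+1}−z̄) = (-9.9273) + (-3.2586) + (3.7827) + (-29.2936) + (32.3114) + (-18.1448) + (15.0477) = -9.4827
Denominator Σ(z_t−z̄)² = 213.7388
r_1 = -9.4827 / 213.7388 = -0.044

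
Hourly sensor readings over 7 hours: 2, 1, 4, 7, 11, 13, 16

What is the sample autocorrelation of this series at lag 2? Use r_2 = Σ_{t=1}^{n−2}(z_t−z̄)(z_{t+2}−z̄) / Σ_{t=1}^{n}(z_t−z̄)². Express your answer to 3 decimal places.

Mean z̄ = (2 + 1 + 4 + 7 + 11 + 13 + 16)/7 = 7.7143
Deviations from mean: -5.7143, -6.7143, -3.7143, -0.7143, 3.2857, 5.2857, 8.2857
Σ(z_t−z̄)(z_{t+2}−z̄) = (21.2245) + (4.7959) + (-12.2041) + (-3.7755) + (27.2245) = 37.2653
Denominator Σ(z_t−z̄)² = 199.4286
r_2 = 37.2653 / 199.4286 = 0.187

0.187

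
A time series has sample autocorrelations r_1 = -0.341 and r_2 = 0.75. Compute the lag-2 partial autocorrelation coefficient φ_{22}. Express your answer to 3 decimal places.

φ_{22} = (r_2 − r_1²) / (1 − r_1²)
r_1² = (-0.341)² = 0.116281
Numerator = 0.75 − 0.1163 = 0.6337; denominator = 1 − 0.1163 = 0.8837
φ_{22} = 0.6337 / 0.8837 = 0.717

0.717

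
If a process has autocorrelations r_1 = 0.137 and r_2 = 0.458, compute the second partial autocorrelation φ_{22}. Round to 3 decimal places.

φ_{22} = (r_2 − r_1²) / (1 − r_1²)
r_1² = (0.137)² = 0.018769
Numerator = 0.458 − 0.0188 = 0.4392; denominator = 1 − 0.0188 = 0.9812
φ_{22} = 0.4392 / 0.9812 = 0.448

0.448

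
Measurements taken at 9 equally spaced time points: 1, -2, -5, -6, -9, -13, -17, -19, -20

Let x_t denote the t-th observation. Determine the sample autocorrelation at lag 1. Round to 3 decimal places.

Mean x̄ = (1 − 2 − 5 − 6 − 9 − 13 − 17 − 19 − 20)/9 = -10.0000
Numerator Σ_{t=1}^{8}(x_t−x̄)(x_{t+1}−x̄) = 323.0000
Denominator Σ(x_t−x̄)² = 466.0000
r_1 = 323.0000 / 466.0000 = 0.693

0.693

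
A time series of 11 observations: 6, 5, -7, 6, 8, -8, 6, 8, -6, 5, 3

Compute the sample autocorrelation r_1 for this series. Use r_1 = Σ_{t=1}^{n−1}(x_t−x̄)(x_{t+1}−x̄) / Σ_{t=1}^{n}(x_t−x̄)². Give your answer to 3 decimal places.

-0.449

Mean x̄ = (6 + 5 − 7 + 6 + 8 − 8 + 6 + 8 − 6 + 5 + 3)/11 = 2.3636
Numerator Σ_{t=1}^{10}(x_t−x̄)(x_{t+1}−x̄) = -171.7686
Denominator Σ(x_t−x̄)² = 382.5455
r_1 = -171.7686 / 382.5455 = -0.449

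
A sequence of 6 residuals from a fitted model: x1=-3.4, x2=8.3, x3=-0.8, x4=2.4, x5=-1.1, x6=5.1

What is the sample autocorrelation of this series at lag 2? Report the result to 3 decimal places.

Mean x̄ = (-3.4 + 8.3 − 0.8 + 2.4 − 1.1 + 5.1)/6 = 1.7500
Deviations from mean: -5.1500, 6.5500, -2.5500, 0.6500, -2.8500, 3.3500
Σ(x_t−x̄)(x_{t+2}−x̄) = (13.1325) + (4.2575) + (7.2675) + (2.1775) = 26.8350
Denominator Σ(x_t−x̄)² = 95.6950
r_2 = 26.8350 / 95.6950 = 0.280

0.280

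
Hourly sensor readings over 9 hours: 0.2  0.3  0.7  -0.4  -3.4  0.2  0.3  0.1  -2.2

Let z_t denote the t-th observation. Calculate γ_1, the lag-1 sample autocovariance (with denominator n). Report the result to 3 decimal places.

Mean z̄ = (0.2 + 0.3 + 0.7 − 0.4 − 3.4 + 0.2 + 0.3 + 0.1 − 2.2)/9 = -0.4667
Σ_{t=1}^{8}(z_t−z̄)(z_{t+1}−z̄) = -0.7044
γ_1 = -0.7044 / 9 = -0.078

-0.078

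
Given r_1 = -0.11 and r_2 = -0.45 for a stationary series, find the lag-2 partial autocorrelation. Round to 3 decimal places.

φ_{22} = (r_2 − r_1²) / (1 − r_1²)
r_1² = (-0.11)² = 0.0121
Numerator = -0.45 − 0.0121 = -0.4621; denominator = 1 − 0.0121 = 0.9879
φ_{22} = -0.4621 / 0.9879 = -0.468

-0.468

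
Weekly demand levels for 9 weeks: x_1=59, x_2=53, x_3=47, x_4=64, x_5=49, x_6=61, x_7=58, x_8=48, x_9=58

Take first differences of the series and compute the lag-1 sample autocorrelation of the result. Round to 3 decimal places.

-0.647

First differences Δx: -6, -6, 17, -15, 12, -3, -10, 10
Mean of differences = -0.1250
Numerator Σ(Δx_t−Δx̄)(Δx_{t+1}−Δx̄) = -607.6406
Denominator Σ(Δx_t−Δx̄)² = 938.8750
r_1(Δx) = -607.6406 / 938.8750 = -0.647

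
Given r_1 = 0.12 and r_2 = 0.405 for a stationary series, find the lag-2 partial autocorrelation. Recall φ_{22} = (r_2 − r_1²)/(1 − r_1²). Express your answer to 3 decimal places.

0.396

φ_{22} = (r_2 − r_1²) / (1 − r_1²)
r_1² = (0.12)² = 0.0144
Numerator = 0.405 − 0.0144 = 0.3906; denominator = 1 − 0.0144 = 0.9856
φ_{22} = 0.3906 / 0.9856 = 0.396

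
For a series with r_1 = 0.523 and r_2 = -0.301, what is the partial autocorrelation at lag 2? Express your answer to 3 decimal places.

φ_{22} = (r_2 − r_1²) / (1 − r_1²)
r_1² = (0.523)² = 0.273529
Numerator = -0.301 − 0.2735 = -0.5745; denominator = 1 − 0.2735 = 0.7265
φ_{22} = -0.5745 / 0.7265 = -0.791

-0.791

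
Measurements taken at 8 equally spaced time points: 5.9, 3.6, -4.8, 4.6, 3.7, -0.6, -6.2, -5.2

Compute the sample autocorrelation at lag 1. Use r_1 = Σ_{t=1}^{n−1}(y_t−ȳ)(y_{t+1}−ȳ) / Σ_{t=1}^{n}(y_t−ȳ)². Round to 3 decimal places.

Mean ȳ = (5.9 + 3.6 − 4.8 + 4.6 + 3.7 − 0.6 − 6.2 − 5.2)/8 = 0.1250
Deviations from mean: 5.7750, 3.4750, -4.9250, 4.4750, 3.5750, -0.7250, -6.3250, -5.3250
Numerator Σ_{t=1}^{7}(y_t−ȳ)(y_{t+1}−ȳ) = 32.5869
Denominator Σ(y_t−ȳ)² = 171.3750
r_1 = 32.5869 / 171.3750 = 0.190

0.190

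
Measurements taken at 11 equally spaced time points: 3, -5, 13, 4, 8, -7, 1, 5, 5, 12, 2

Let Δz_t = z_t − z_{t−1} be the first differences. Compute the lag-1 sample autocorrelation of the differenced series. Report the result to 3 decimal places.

First differences Δz: -8, 18, -9, 4, -15, 8, 4, 0, 7, -10
Mean of differences = -0.1000
Numerator Σ(Δz_t−Δz̄)(Δz_{t+1}−Δz̄) = -558.3100
Denominator Σ(Δz_t−Δz̄)² = 938.9000
r_1(Δz) = -558.3100 / 938.9000 = -0.595

-0.595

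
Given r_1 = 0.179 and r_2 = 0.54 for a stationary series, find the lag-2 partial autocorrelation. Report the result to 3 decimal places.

0.525

φ_{22} = (r_2 − r_1²) / (1 − r_1²)
r_1² = (0.179)² = 0.032041
Numerator = 0.54 − 0.0320 = 0.5080; denominator = 1 − 0.0320 = 0.9680
φ_{22} = 0.5080 / 0.9680 = 0.525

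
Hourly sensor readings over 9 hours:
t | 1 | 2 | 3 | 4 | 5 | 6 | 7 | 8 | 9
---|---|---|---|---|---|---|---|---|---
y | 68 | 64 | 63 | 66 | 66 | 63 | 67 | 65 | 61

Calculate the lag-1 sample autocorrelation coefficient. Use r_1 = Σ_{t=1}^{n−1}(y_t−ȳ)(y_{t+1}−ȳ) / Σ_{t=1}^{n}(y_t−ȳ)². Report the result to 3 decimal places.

Mean ȳ = (68 + 64 + 63 + 66 + 66 + 63 + 67 + 65 + 61)/9 = 64.7778
Numerator Σ_{t=1}^{8}(y_t−ȳ)(y_{t+1}−ȳ) = -8.2716
Denominator Σ(y_t−ȳ)² = 39.5556
r_1 = -8.2716 / 39.5556 = -0.209

-0.209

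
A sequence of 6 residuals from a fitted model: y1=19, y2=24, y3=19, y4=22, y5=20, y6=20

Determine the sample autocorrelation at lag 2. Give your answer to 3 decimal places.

0.385

Mean ȳ = (19 + 24 + 19 + 22 + 20 + 20)/6 = 20.6667
Deviations from mean: -1.6667, 3.3333, -1.6667, 1.3333, -0.6667, -0.6667
Numerator Σ_{t=1}^{4}(y_t−ȳ)(y_{t+2}−ȳ) = 7.4444
Denominator Σ(y_t−ȳ)² = 19.3333
r_2 = 7.4444 / 19.3333 = 0.385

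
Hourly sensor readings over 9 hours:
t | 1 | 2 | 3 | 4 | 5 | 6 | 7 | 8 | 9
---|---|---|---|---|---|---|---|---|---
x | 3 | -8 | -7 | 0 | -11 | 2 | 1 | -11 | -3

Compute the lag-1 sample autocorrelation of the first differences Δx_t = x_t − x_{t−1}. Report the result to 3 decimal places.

-0.487

First differences Δx: -11, 1, 7, -11, 13, -1, -12, 8
Mean of differences = -0.7500
Numerator Σ(Δx_t−Δx̄)(Δx_{t+1}−Δx̄) = -323.8125
Denominator Σ(Δx_t−Δx̄)² = 665.5000
r_1(Δx) = -323.8125 / 665.5000 = -0.487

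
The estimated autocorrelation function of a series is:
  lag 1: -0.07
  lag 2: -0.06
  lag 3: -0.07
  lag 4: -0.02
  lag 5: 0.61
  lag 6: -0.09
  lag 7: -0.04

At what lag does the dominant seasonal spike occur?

The largest autocorrelation is r_5 = 0.61; the remaining lags stay at or below -0.02.
The dominant spike at lag 5 indicates a seasonal period of 5.

5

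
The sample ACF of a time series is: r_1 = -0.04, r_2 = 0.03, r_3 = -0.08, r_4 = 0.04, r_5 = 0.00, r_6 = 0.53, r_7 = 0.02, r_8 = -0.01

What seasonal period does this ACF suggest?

6

The largest autocorrelation is r_6 = 0.53; the remaining lags stay at or below 0.04.
The dominant spike at lag 6 indicates a seasonal period of 6.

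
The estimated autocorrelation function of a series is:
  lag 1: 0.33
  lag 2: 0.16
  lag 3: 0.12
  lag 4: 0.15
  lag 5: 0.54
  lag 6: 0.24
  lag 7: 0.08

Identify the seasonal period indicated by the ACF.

5

The largest autocorrelation is r_5 = 0.54; the remaining lags stay at or below 0.33. The elevated value at lag 1 (0.33), dropping to 0.16 at lag 2, reflects decaying short-term dependence rather than seasonality.
The dominant spike at lag 5 indicates a seasonal period of 5.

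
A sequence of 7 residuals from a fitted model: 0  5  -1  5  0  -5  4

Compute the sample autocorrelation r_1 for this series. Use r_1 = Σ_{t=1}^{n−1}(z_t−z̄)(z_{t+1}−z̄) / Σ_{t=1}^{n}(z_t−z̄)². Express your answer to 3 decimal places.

-0.433

Mean z̄ = (0 + 5 − 1 + 5 + 0 − 5 + 4)/7 = 1.1429
Deviations from mean: -1.1429, 3.8571, -2.1429, 3.8571, -1.1429, -6.1429, 2.8571
Numerator Σ_{t=1}^{6}(z_t−z̄)(z_{t+1}−z̄) = -35.8776
Denominator Σ(z_t−z̄)² = 82.8571
r_1 = -35.8776 / 82.8571 = -0.433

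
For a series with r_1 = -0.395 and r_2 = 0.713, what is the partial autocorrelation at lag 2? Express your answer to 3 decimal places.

0.660

φ_{22} = (r_2 − r_1²) / (1 − r_1²)
r_1² = (-0.395)² = 0.156025
Numerator = 0.713 − 0.1560 = 0.5570; denominator = 1 − 0.1560 = 0.8440
φ_{22} = 0.5570 / 0.8440 = 0.660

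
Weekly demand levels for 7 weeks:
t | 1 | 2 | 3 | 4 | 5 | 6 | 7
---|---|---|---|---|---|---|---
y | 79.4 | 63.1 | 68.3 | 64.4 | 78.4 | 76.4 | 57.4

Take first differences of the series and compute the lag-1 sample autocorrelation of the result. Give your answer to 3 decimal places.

First differences Δy: -16.3, 5.2, -3.9, 14.0, -2.0, -19.0
Mean of differences = -3.6667
Numerator Σ(Δy_t−Δȳ)(Δy_{t+1}−Δȳ) = -114.3178
Denominator Σ(Δy_t−Δȳ)² = 788.2733
r_1(Δy) = -114.3178 / 788.2733 = -0.145

-0.145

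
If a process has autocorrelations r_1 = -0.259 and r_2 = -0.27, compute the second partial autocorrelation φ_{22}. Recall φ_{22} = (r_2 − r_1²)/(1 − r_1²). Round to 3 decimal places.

-0.361

φ_{22} = (r_2 − r_1²) / (1 − r_1²)
r_1² = (-0.259)² = 0.067081
Numerator = -0.27 − 0.0671 = -0.3371; denominator = 1 − 0.0671 = 0.9329
φ_{22} = -0.3371 / 0.9329 = -0.361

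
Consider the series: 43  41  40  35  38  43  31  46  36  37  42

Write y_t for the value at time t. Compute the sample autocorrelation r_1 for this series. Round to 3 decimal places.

Mean ȳ = (43 + 41 + 40 + 35 + 38 + 43 + 31 + 46 + 36 + 37 + 42)/11 = 39.2727
Numerator Σ_{t=1}^{10}(y_t−ȳ)(y_{t+1}−ȳ) = -101.9835
Denominator Σ(y_t−ȳ)² = 188.1818
r_1 = -101.9835 / 188.1818 = -0.542

-0.542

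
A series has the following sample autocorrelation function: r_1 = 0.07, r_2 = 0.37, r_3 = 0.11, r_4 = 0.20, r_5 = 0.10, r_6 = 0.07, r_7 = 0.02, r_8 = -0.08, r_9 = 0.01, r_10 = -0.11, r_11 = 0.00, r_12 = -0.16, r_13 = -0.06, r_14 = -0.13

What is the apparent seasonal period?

The largest autocorrelation is r_2 = 0.37, with a weaker echo at lag 4 (0.20); the remaining lags stay at or below 0.11.
The dominant spike at lag 2 indicates a seasonal period of 2.

2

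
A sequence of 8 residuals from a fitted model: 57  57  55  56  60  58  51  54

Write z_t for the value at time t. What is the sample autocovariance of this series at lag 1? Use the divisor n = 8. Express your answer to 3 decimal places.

1.000

Mean z̄ = (57 + 57 + 55 + 56 + 60 + 58 + 51 + 54)/8 = 56.0000
Deviations: 1.0000, 1.0000, -1.0000, 0.0000, 4.0000, 2.0000, -5.0000, -2.0000
Σ_{t=1}^{7}(z_t−z̄)(z_{t+1}−z̄) = 8.0000
γ_1 = 8.0000 / 8 = 1.000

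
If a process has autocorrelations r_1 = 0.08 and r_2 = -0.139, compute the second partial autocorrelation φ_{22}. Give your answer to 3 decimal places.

-0.146

φ_{22} = (r_2 − r_1²) / (1 − r_1²)
r_1² = (0.08)² = 0.0064
Numerator = -0.139 − 0.0064 = -0.1454; denominator = 1 − 0.0064 = 0.9936
φ_{22} = -0.1454 / 0.9936 = -0.146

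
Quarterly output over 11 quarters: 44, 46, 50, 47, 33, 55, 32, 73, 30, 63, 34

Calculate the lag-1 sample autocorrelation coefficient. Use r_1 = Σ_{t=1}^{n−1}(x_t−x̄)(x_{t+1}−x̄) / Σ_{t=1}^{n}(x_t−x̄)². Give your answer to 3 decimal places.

-0.817

Mean x̄ = (44 + 46 + 50 + 47 + 33 + 55 + 32 + 73 + 30 + 63 + 34)/11 = 46.0909
Numerator Σ_{t=1}^{10}(x_t−x̄)(x_{t+1}−x̄) = -1539.3719
Denominator Σ(x_t−x̄)² = 1884.9091
r_1 = -1539.3719 / 1884.9091 = -0.817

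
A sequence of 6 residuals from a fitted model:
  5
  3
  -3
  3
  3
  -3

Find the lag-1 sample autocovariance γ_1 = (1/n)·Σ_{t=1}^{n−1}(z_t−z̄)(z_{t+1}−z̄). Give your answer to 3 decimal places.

-2.130

Mean z̄ = (5 + 3 − 3 + 3 + 3 − 3)/6 = 1.3333
Σ_{t=1}^{5}(z_t−z̄)(z_{t+1}−z̄) = -12.7778
γ_1 = -12.7778 / 6 = -2.130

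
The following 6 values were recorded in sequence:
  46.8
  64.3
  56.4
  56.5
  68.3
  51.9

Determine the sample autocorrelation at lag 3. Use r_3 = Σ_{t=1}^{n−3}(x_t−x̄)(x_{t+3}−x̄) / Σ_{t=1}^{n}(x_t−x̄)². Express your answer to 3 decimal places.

Mean x̄ = (46.8 + 64.3 + 56.4 + 56.5 + 68.3 + 51.9)/6 = 57.3667
Deviations from mean: -10.5667, 6.9333, -0.9667, -0.8667, 10.9333, -5.4667
Numerator Σ_{t=1}^{3}(x_t−x̄)(x_{t+3}−x̄) = 90.2467
Denominator Σ(x_t−x̄)² = 310.8333
r_3 = 90.2467 / 310.8333 = 0.290

0.290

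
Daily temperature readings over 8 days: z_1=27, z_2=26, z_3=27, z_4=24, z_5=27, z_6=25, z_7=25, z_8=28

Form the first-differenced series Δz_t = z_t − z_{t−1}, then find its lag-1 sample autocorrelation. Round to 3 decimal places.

First differences Δz: -1, 1, -3, 3, -2, 0, 3
Mean of differences = 0.1429
Numerator Σ(Δz_t−Δz̄)(Δz_{t+1}−Δz̄) = -18.8776
Denominator Σ(Δz_t−Δz̄)² = 32.8571
r_1(Δz) = -18.8776 / 32.8571 = -0.575

-0.575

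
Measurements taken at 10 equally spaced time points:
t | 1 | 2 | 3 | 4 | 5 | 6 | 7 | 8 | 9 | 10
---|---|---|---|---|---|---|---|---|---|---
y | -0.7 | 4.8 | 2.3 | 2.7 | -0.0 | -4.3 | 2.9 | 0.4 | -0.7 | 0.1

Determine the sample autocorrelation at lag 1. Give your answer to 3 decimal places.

Mean ȳ = (-0.7 + 4.8 + 2.3 + 2.7 − 0.0 − 4.3 + 2.9 + 0.4 − 0.7 + 0.1)/10 = 0.7500
Numerator Σ_{t=1}^{9}(y_t−ȳ)(y_{t+1}−ȳ) = -4.4075
Denominator Σ(y_t−ȳ)² = 58.0450
r_1 = -4.4075 / 58.0450 = -0.076

-0.076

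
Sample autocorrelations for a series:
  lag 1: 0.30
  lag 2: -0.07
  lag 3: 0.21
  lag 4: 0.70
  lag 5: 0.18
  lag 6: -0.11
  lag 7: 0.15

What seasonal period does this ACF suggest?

4

The largest autocorrelation is r_4 = 0.70; the remaining lags stay at or below 0.30.
The dominant spike at lag 4 indicates a seasonal period of 4.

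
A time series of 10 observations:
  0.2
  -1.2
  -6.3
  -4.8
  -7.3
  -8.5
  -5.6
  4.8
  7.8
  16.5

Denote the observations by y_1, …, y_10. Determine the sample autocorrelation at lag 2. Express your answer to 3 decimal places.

Mean ȳ = (0.2 − 1.2 − 6.3 − 4.8 − 7.3 − 8.5 − 5.6 + 4.8 + 7.8 + 16.5)/10 = -0.4400
Numerator Σ_{t=1}^{8}(y_t−ȳ)(y_{t+2}−ȳ) = 114.3148
Denominator Σ(y_t−ȳ)² = 575.3040
r_2 = 114.3148 / 575.3040 = 0.199

0.199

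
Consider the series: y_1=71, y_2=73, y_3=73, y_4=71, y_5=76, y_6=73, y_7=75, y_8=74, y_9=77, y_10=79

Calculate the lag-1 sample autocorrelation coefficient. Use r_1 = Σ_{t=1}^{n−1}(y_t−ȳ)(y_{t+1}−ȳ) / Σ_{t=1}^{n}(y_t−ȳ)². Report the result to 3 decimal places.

0.217

Mean ȳ = (71 + 73 + 73 + 71 + 76 + 73 + 75 + 74 + 77 + 79)/10 = 74.2000
Numerator Σ_{t=1}^{9}(y_t−ȳ)(y_{t+1}−ȳ) = 12.9600
Denominator Σ(y_t−ȳ)² = 59.6000
r_1 = 12.9600 / 59.6000 = 0.217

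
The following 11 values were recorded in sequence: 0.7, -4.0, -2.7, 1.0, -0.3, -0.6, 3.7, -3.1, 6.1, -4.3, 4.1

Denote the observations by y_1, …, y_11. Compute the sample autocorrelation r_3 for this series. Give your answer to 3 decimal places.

-0.200

Mean ȳ = (0.7 − 4.0 − 2.7 + 1.0 − 0.3 − 0.6 + 3.7 − 3.1 + 6.1 − 4.3 + 4.1)/11 = 0.0545
Numerator Σ_{t=1}^{8}(y_t−ȳ)(y_{t+3}−ȳ) = -24.1771
Denominator Σ(y_t−ȳ)² = 121.0073
r_3 = -24.1771 / 121.0073 = -0.200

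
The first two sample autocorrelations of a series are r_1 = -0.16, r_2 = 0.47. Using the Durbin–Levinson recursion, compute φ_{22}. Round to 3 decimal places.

φ_{22} = (r_2 − r_1²) / (1 − r_1²)
r_1² = (-0.16)² = 0.0256
Numerator = 0.47 − 0.0256 = 0.4444; denominator = 1 − 0.0256 = 0.9744
φ_{22} = 0.4444 / 0.9744 = 0.456

0.456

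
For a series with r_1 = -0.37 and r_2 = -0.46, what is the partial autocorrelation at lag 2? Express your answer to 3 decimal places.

φ_{22} = (r_2 − r_1²) / (1 − r_1²)
r_1² = (-0.37)² = 0.1369
Numerator = -0.46 − 0.1369 = -0.5969; denominator = 1 − 0.1369 = 0.8631
φ_{22} = -0.5969 / 0.8631 = -0.692

-0.692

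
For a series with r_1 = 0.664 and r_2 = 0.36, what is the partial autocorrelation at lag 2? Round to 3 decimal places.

φ_{22} = (r_2 − r_1²) / (1 − r_1²)
r_1² = (0.664)² = 0.440896
Numerator = 0.36 − 0.4409 = -0.0809; denominator = 1 − 0.4409 = 0.5591
φ_{22} = -0.0809 / 0.5591 = -0.145

-0.145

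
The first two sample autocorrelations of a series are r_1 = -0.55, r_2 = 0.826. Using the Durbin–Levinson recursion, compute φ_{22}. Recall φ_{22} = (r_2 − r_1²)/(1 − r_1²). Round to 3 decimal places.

0.751

φ_{22} = (r_2 − r_1²) / (1 − r_1²)
r_1² = (-0.55)² = 0.3025
Numerator = 0.826 − 0.3025 = 0.5235; denominator = 1 − 0.3025 = 0.6975
φ_{22} = 0.5235 / 0.6975 = 0.751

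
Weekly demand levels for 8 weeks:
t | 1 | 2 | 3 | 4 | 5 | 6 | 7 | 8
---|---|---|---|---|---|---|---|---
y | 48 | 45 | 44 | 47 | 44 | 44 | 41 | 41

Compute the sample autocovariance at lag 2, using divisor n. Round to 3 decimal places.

Mean ȳ = (48 + 45 + 44 + 47 + 44 + 44 + 41 + 41)/8 = 44.2500
Deviations: 3.7500, 0.7500, -0.2500, 2.7500, -0.2500, -0.2500, -3.2500, -3.2500
Σ_{t=1}^{6}(y_t−ȳ)(y_{t+2}−ȳ) = 2.1250
γ_2 = 2.1250 / 8 = 0.266

0.266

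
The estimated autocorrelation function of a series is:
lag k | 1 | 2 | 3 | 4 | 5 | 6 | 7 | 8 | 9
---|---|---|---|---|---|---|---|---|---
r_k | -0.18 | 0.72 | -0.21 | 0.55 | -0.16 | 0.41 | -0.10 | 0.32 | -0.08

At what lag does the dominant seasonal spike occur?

2

The largest autocorrelation is r_2 = 0.72, with weaker echoes at lags 4 (0.55), 6 (0.41) and 8 (0.32); the remaining lags stay at or below -0.08.
The dominant spike at lag 2 indicates a seasonal period of 2.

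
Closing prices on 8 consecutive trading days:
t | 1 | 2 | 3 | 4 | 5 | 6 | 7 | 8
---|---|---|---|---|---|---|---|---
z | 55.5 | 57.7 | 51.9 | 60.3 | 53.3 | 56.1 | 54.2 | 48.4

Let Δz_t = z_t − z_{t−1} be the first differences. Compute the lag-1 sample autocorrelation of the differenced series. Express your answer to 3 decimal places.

-0.708

First differences Δz: 2.2, -5.8, 8.4, -7.0, 2.8, -1.9, -5.8
Mean of differences = -1.0143
Numerator Σ(Δz_t−Δz̄)(Δz_{t+1}−Δz̄) = -138.7588
Denominator Σ(Δz_t−Δz̄)² = 195.9286
r_1(Δz) = -138.7588 / 195.9286 = -0.708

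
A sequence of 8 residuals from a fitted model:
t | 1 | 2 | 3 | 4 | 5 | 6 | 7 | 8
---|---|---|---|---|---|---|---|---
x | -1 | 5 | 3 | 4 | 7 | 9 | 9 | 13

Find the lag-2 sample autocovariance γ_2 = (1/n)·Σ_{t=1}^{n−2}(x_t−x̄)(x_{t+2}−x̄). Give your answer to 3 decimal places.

4.762

Mean x̄ = (-1 + 5 + 3 + 4 + 7 + 9 + 9 + 13)/8 = 6.1250
Deviations: -7.1250, -1.1250, -3.1250, -2.1250, 0.8750, 2.8750, 2.8750, 6.8750
Σ_{t=1}^{6}(x_t−x̄)(x_{t+2}−x̄) = 38.0938
γ_2 = 38.0938 / 8 = 4.762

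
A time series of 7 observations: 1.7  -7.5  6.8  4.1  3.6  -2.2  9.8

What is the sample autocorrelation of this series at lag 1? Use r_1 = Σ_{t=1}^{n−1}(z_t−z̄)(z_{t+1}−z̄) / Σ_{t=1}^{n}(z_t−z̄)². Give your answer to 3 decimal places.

-0.339

Mean z̄ = (1.7 − 7.5 + 6.8 + 4.1 + 3.6 − 2.2 + 9.8)/7 = 2.3286
Deviations from mean: -0.6286, -9.8286, 4.4714, 1.7714, 1.2714, -4.5286, 7.4714
Σ(z_t−z̄)(z_{t+1}−z̄) = (6.1780) + (-43.9478) + (7.9208) + (2.2522) + (-5.7578) + (-33.8349) = -67.1894
Denominator Σ(z_t−z̄)² = 198.0743
r_1 = -67.1894 / 198.0743 = -0.339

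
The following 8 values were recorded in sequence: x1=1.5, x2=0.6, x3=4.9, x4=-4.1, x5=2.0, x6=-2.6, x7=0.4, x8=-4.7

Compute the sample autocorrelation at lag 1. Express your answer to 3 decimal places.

Mean x̄ = (1.5 + 0.6 + 4.9 − 4.1 + 2.0 − 2.6 + 0.4 − 4.7)/8 = -0.2500
Numerator Σ_{t=1}^{7}(x_t−x̄)(x_{t+1}−x̄) = -32.3325
Denominator Σ(x_t−x̄)² = 75.9400
r_1 = -32.3325 / 75.9400 = -0.426

-0.426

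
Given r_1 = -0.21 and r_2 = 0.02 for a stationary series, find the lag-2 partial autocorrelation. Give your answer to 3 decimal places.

φ_{22} = (r_2 − r_1²) / (1 − r_1²)
r_1² = (-0.21)² = 0.0441
Numerator = 0.02 − 0.0441 = -0.0241; denominator = 1 − 0.0441 = 0.9559
φ_{22} = -0.0241 / 0.9559 = -0.025

-0.025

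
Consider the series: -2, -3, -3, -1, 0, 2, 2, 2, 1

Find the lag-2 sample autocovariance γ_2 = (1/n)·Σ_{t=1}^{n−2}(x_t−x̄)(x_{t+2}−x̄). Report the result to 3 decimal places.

Mean x̄ = (-2 − 3 − 3 − 1 + 0 + 2 + 2 + 2 + 1)/9 = -0.2222
Σ_{t=1}^{7}(x_t−x̄)(x_{t+2}−x̄) = 12.9012
γ_2 = 12.9012 / 9 = 1.433

1.433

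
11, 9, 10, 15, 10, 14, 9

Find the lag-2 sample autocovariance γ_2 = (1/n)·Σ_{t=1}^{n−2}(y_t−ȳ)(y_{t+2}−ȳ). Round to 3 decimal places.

0.953

Mean ȳ = (11 + 9 + 10 + 15 + 10 + 14 + 9)/7 = 11.1429
Deviations: -0.1429, -2.1429, -1.1429, 3.8571, -1.1429, 2.8571, -2.1429
Σ_{t=1}^{5}(y_t−ȳ)(y_{t+2}−ȳ) = 6.6735
γ_2 = 6.6735 / 7 = 0.953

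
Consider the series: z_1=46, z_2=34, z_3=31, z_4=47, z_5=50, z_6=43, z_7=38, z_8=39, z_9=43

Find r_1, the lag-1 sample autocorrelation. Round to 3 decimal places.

Mean z̄ = (46 + 34 + 31 + 47 + 50 + 43 + 38 + 39 + 43)/9 = 41.2222
Numerator Σ_{t=1}^{8}(z_t−z̄)(z_{t+1}−z̄) = 44.0617
Denominator Σ(z_t−z̄)² = 311.5556
r_1 = 44.0617 / 311.5556 = 0.141

0.141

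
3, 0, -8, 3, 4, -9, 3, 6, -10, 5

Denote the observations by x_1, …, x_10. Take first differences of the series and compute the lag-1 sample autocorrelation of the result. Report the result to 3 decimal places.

-0.473

First differences Δx: -3, -8, 11, 1, -13, 12, 3, -16, 15
Mean of differences = 0.2222
Numerator Σ(Δx_t−Δx̄)(Δx_{t+1}−Δx̄) = -471.8272
Denominator Σ(Δx_t−Δx̄)² = 997.5556
r_1(Δx) = -471.8272 / 997.5556 = -0.473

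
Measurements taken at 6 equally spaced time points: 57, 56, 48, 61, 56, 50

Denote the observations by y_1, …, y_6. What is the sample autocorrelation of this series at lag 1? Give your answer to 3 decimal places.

-0.397

Mean ȳ = (57 + 56 + 48 + 61 + 56 + 50)/6 = 54.6667
Deviations from mean: 2.3333, 1.3333, -6.6667, 6.3333, 1.3333, -4.6667
Σ(y_t−ȳ)(y_{t+1}−ȳ) = (3.1111) + (-8.8889) + (-42.2222) + (8.4444) + (-6.2222) = -45.7778
Denominator Σ(y_t−ȳ)² = 115.3333
r_1 = -45.7778 / 115.3333 = -0.397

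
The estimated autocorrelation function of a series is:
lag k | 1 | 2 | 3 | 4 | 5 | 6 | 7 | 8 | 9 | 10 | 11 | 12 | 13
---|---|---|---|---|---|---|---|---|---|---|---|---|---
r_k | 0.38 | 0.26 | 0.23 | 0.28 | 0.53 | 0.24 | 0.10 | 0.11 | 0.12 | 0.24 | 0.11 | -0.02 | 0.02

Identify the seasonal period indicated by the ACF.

5

The largest autocorrelation is r_5 = 0.53; the remaining lags stay at or below 0.38. The elevated value at lag 1 (0.38), dropping to 0.26 at lag 2, reflects decaying short-term dependence rather than seasonality.
The dominant spike at lag 5 indicates a seasonal period of 5.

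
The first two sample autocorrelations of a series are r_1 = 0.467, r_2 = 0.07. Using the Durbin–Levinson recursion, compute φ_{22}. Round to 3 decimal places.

-0.189

φ_{22} = (r_2 − r_1²) / (1 − r_1²)
r_1² = (0.467)² = 0.218089
Numerator = 0.07 − 0.2181 = -0.1481; denominator = 1 − 0.2181 = 0.7819
φ_{22} = -0.1481 / 0.7819 = -0.189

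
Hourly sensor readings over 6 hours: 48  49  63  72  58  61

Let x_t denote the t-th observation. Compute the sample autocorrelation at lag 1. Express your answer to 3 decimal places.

0.268

Mean x̄ = (48 + 49 + 63 + 72 + 58 + 61)/6 = 58.5000
Numerator Σ_{t=1}^{5}(x_t−x̄)(x_{t+1}−x̄) = 109.7500
Denominator Σ(x_t−x̄)² = 409.5000
r_1 = 109.7500 / 409.5000 = 0.268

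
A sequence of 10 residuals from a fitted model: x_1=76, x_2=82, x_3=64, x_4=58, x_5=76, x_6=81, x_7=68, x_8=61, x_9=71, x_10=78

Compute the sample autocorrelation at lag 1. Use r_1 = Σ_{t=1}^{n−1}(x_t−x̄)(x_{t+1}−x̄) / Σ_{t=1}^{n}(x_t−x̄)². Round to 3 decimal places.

Mean x̄ = (76 + 82 + 64 + 58 + 76 + 81 + 68 + 61 + 71 + 78)/10 = 71.5000
Numerator Σ_{t=1}^{9}(x_t−x̄)(x_{t+1}−x̄) = 57.2500
Denominator Σ(x_t−x̄)² = 644.5000
r_1 = 57.2500 / 644.5000 = 0.089

0.089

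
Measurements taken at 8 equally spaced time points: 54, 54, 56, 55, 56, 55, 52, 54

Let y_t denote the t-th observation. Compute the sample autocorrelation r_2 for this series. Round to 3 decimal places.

Mean ȳ = (54 + 54 + 56 + 55 + 56 + 55 + 52 + 54)/8 = 54.5000
Numerator Σ_{t=1}^{6}(y_t−ȳ)(y_{t+2}−ȳ) = -2.5000
Denominator Σ(y_t−ȳ)² = 12.0000
r_2 = -2.5000 / 12.0000 = -0.208

-0.208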